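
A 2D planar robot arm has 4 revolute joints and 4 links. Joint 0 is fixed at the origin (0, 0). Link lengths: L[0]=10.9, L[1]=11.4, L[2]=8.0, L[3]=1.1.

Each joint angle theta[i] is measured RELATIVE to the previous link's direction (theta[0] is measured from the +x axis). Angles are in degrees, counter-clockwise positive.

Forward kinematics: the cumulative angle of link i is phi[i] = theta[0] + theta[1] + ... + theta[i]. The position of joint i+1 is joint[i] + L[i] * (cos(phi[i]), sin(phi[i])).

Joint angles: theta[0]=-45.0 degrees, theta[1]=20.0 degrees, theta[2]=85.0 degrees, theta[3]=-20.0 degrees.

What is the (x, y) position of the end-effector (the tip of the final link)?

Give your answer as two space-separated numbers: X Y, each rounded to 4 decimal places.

Answer: 22.8820 -4.8900

Derivation:
joint[0] = (0.0000, 0.0000)  (base)
link 0: phi[0] = -45 = -45 deg
  cos(-45 deg) = 0.7071, sin(-45 deg) = -0.7071
  joint[1] = (0.0000, 0.0000) + 10.9 * (0.7071, -0.7071) = (0.0000 + 7.7075, 0.0000 + -7.7075) = (7.7075, -7.7075)
link 1: phi[1] = -45 + 20 = -25 deg
  cos(-25 deg) = 0.9063, sin(-25 deg) = -0.4226
  joint[2] = (7.7075, -7.7075) + 11.4 * (0.9063, -0.4226) = (7.7075 + 10.3319, -7.7075 + -4.8178) = (18.0394, -12.5253)
link 2: phi[2] = -45 + 20 + 85 = 60 deg
  cos(60 deg) = 0.5000, sin(60 deg) = 0.8660
  joint[3] = (18.0394, -12.5253) + 8 * (0.5000, 0.8660) = (18.0394 + 4.0000, -12.5253 + 6.9282) = (22.0394, -5.5971)
link 3: phi[3] = -45 + 20 + 85 + -20 = 40 deg
  cos(40 deg) = 0.7660, sin(40 deg) = 0.6428
  joint[4] = (22.0394, -5.5971) + 1.1 * (0.7660, 0.6428) = (22.0394 + 0.8426, -5.5971 + 0.7071) = (22.8820, -4.8900)
End effector: (22.8820, -4.8900)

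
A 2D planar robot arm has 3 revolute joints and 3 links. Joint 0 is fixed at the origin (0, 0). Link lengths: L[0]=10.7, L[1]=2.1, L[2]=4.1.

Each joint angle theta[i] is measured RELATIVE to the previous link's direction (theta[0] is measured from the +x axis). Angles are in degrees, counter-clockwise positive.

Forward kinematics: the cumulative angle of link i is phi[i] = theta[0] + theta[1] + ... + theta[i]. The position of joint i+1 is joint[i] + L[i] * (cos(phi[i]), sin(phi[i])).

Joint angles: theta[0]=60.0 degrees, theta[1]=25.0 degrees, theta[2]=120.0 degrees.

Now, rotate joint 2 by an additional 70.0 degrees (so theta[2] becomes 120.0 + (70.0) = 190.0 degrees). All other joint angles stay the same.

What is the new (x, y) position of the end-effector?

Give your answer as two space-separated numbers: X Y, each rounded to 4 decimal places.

joint[0] = (0.0000, 0.0000)  (base)
link 0: phi[0] = 60 = 60 deg
  cos(60 deg) = 0.5000, sin(60 deg) = 0.8660
  joint[1] = (0.0000, 0.0000) + 10.7 * (0.5000, 0.8660) = (0.0000 + 5.3500, 0.0000 + 9.2665) = (5.3500, 9.2665)
link 1: phi[1] = 60 + 25 = 85 deg
  cos(85 deg) = 0.0872, sin(85 deg) = 0.9962
  joint[2] = (5.3500, 9.2665) + 2.1 * (0.0872, 0.9962) = (5.3500 + 0.1830, 9.2665 + 2.0920) = (5.5330, 11.3585)
link 2: phi[2] = 60 + 25 + 190 = 275 deg
  cos(275 deg) = 0.0872, sin(275 deg) = -0.9962
  joint[3] = (5.5330, 11.3585) + 4.1 * (0.0872, -0.9962) = (5.5330 + 0.3573, 11.3585 + -4.0844) = (5.8904, 7.2741)
End effector: (5.8904, 7.2741)

Answer: 5.8904 7.2741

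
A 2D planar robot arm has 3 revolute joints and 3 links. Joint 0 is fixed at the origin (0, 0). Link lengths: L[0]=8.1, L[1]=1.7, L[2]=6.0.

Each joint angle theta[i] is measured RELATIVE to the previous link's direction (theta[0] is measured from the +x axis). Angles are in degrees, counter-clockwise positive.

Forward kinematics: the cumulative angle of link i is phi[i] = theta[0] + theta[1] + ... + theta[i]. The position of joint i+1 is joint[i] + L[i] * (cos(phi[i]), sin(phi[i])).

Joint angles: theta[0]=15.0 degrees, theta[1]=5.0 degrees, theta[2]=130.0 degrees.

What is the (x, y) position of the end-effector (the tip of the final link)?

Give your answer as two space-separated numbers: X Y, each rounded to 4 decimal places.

Answer: 4.2253 5.6779

Derivation:
joint[0] = (0.0000, 0.0000)  (base)
link 0: phi[0] = 15 = 15 deg
  cos(15 deg) = 0.9659, sin(15 deg) = 0.2588
  joint[1] = (0.0000, 0.0000) + 8.1 * (0.9659, 0.2588) = (0.0000 + 7.8240, 0.0000 + 2.0964) = (7.8240, 2.0964)
link 1: phi[1] = 15 + 5 = 20 deg
  cos(20 deg) = 0.9397, sin(20 deg) = 0.3420
  joint[2] = (7.8240, 2.0964) + 1.7 * (0.9397, 0.3420) = (7.8240 + 1.5975, 2.0964 + 0.5814) = (9.4215, 2.6779)
link 2: phi[2] = 15 + 5 + 130 = 150 deg
  cos(150 deg) = -0.8660, sin(150 deg) = 0.5000
  joint[3] = (9.4215, 2.6779) + 6 * (-0.8660, 0.5000) = (9.4215 + -5.1962, 2.6779 + 3.0000) = (4.2253, 5.6779)
End effector: (4.2253, 5.6779)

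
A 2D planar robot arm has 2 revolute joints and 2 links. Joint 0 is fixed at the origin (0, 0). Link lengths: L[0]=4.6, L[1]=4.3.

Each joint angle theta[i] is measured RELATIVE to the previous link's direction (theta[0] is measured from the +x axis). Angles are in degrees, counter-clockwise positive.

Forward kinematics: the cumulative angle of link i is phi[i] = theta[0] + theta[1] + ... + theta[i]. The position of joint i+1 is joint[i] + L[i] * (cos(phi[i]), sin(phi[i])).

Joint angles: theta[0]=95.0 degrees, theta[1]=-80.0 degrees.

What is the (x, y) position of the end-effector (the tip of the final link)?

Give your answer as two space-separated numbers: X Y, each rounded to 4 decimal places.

joint[0] = (0.0000, 0.0000)  (base)
link 0: phi[0] = 95 = 95 deg
  cos(95 deg) = -0.0872, sin(95 deg) = 0.9962
  joint[1] = (0.0000, 0.0000) + 4.6 * (-0.0872, 0.9962) = (0.0000 + -0.4009, 0.0000 + 4.5825) = (-0.4009, 4.5825)
link 1: phi[1] = 95 + -80 = 15 deg
  cos(15 deg) = 0.9659, sin(15 deg) = 0.2588
  joint[2] = (-0.4009, 4.5825) + 4.3 * (0.9659, 0.2588) = (-0.4009 + 4.1535, 4.5825 + 1.1129) = (3.7526, 5.6954)
End effector: (3.7526, 5.6954)

Answer: 3.7526 5.6954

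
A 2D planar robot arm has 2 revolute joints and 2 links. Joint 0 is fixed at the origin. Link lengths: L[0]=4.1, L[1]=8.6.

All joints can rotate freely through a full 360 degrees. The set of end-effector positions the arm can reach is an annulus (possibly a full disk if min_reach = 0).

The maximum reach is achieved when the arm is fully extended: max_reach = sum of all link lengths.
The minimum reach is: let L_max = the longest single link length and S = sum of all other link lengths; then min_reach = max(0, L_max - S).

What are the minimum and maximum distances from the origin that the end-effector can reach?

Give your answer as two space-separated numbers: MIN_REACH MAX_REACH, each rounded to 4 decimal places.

Link lengths: [4.1, 8.6]
max_reach = 4.1 + 8.6 = 12.7
L_max = max([4.1, 8.6]) = 8.6
S (sum of others) = 12.7 - 8.6 = 4.1
min_reach = max(0, 8.6 - 4.1) = max(0, 4.5) = 4.5

Answer: 4.5000 12.7000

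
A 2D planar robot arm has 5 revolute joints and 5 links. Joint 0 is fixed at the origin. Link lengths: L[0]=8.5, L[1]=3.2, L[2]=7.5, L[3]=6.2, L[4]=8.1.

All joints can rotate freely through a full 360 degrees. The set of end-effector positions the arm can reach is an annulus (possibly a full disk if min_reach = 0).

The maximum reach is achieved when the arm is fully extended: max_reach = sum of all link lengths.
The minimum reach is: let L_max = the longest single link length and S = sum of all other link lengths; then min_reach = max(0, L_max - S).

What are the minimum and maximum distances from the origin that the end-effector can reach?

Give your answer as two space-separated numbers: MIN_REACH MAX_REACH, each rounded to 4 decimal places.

Link lengths: [8.5, 3.2, 7.5, 6.2, 8.1]
max_reach = 8.5 + 3.2 + 7.5 + 6.2 + 8.1 = 33.5
L_max = max([8.5, 3.2, 7.5, 6.2, 8.1]) = 8.5
S (sum of others) = 33.5 - 8.5 = 25
min_reach = max(0, 8.5 - 25) = max(0, -16.5) = 0

Answer: 0.0000 33.5000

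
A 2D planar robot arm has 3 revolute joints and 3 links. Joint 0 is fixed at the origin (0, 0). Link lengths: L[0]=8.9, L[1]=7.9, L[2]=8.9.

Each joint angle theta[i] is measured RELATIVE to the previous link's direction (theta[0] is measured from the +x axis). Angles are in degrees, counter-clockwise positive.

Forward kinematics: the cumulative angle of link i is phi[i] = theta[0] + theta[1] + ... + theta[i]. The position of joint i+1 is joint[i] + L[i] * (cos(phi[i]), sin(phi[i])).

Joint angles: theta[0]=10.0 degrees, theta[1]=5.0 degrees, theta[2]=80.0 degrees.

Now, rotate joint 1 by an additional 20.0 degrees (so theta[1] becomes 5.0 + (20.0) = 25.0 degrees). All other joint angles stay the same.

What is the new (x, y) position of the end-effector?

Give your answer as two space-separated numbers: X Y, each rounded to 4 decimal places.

joint[0] = (0.0000, 0.0000)  (base)
link 0: phi[0] = 10 = 10 deg
  cos(10 deg) = 0.9848, sin(10 deg) = 0.1736
  joint[1] = (0.0000, 0.0000) + 8.9 * (0.9848, 0.1736) = (0.0000 + 8.7648, 0.0000 + 1.5455) = (8.7648, 1.5455)
link 1: phi[1] = 10 + 25 = 35 deg
  cos(35 deg) = 0.8192, sin(35 deg) = 0.5736
  joint[2] = (8.7648, 1.5455) + 7.9 * (0.8192, 0.5736) = (8.7648 + 6.4713, 1.5455 + 4.5313) = (15.2361, 6.0767)
link 2: phi[2] = 10 + 25 + 80 = 115 deg
  cos(115 deg) = -0.4226, sin(115 deg) = 0.9063
  joint[3] = (15.2361, 6.0767) + 8.9 * (-0.4226, 0.9063) = (15.2361 + -3.7613, 6.0767 + 8.0661) = (11.4748, 14.1429)
End effector: (11.4748, 14.1429)

Answer: 11.4748 14.1429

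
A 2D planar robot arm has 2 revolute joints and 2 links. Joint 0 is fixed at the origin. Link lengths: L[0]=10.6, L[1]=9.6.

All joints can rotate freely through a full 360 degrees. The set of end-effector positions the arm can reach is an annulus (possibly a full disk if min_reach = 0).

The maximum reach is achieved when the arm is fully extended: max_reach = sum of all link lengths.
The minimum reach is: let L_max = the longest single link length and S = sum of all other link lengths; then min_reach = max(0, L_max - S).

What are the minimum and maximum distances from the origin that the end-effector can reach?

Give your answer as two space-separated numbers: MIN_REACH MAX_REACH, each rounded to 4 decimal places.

Answer: 1.0000 20.2000

Derivation:
Link lengths: [10.6, 9.6]
max_reach = 10.6 + 9.6 = 20.2
L_max = max([10.6, 9.6]) = 10.6
S (sum of others) = 20.2 - 10.6 = 9.6
min_reach = max(0, 10.6 - 9.6) = max(0, 1) = 1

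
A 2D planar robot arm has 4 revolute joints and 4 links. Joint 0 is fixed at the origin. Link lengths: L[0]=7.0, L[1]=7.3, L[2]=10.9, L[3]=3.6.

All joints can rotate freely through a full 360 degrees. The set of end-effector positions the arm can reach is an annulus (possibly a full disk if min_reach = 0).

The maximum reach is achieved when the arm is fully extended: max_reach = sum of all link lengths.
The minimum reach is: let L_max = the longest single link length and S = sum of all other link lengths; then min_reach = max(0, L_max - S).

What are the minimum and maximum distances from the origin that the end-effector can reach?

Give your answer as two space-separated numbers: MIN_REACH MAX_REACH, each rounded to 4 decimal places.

Link lengths: [7.0, 7.3, 10.9, 3.6]
max_reach = 7 + 7.3 + 10.9 + 3.6 = 28.8
L_max = max([7.0, 7.3, 10.9, 3.6]) = 10.9
S (sum of others) = 28.8 - 10.9 = 17.9
min_reach = max(0, 10.9 - 17.9) = max(0, -7) = 0

Answer: 0.0000 28.8000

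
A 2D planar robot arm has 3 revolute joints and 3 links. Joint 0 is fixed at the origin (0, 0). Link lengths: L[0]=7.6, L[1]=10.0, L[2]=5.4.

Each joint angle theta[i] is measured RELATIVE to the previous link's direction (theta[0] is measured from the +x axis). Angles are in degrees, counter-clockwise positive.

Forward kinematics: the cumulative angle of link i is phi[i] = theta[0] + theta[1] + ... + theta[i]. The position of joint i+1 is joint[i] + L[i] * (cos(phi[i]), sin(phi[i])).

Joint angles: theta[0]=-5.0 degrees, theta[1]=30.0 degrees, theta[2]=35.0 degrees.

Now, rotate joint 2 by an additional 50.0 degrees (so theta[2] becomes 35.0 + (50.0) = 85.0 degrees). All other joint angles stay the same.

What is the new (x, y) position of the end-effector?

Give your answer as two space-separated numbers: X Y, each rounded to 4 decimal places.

Answer: 14.7872 8.6381

Derivation:
joint[0] = (0.0000, 0.0000)  (base)
link 0: phi[0] = -5 = -5 deg
  cos(-5 deg) = 0.9962, sin(-5 deg) = -0.0872
  joint[1] = (0.0000, 0.0000) + 7.6 * (0.9962, -0.0872) = (0.0000 + 7.5711, 0.0000 + -0.6624) = (7.5711, -0.6624)
link 1: phi[1] = -5 + 30 = 25 deg
  cos(25 deg) = 0.9063, sin(25 deg) = 0.4226
  joint[2] = (7.5711, -0.6624) + 10 * (0.9063, 0.4226) = (7.5711 + 9.0631, -0.6624 + 4.2262) = (16.6342, 3.5638)
link 2: phi[2] = -5 + 30 + 85 = 110 deg
  cos(110 deg) = -0.3420, sin(110 deg) = 0.9397
  joint[3] = (16.6342, 3.5638) + 5.4 * (-0.3420, 0.9397) = (16.6342 + -1.8469, 3.5638 + 5.0743) = (14.7872, 8.6381)
End effector: (14.7872, 8.6381)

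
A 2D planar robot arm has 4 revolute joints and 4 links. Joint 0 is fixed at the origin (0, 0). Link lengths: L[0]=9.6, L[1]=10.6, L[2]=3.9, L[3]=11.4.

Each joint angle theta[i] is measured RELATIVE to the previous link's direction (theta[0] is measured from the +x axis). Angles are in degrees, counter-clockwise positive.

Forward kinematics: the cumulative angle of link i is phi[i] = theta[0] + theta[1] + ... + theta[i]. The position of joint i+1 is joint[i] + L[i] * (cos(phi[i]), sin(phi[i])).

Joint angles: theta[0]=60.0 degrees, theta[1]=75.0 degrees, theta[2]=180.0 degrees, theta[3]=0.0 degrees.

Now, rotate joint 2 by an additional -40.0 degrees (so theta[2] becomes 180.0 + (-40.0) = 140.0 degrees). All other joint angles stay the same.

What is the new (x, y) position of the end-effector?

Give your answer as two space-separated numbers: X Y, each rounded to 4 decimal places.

joint[0] = (0.0000, 0.0000)  (base)
link 0: phi[0] = 60 = 60 deg
  cos(60 deg) = 0.5000, sin(60 deg) = 0.8660
  joint[1] = (0.0000, 0.0000) + 9.6 * (0.5000, 0.8660) = (0.0000 + 4.8000, 0.0000 + 8.3138) = (4.8000, 8.3138)
link 1: phi[1] = 60 + 75 = 135 deg
  cos(135 deg) = -0.7071, sin(135 deg) = 0.7071
  joint[2] = (4.8000, 8.3138) + 10.6 * (-0.7071, 0.7071) = (4.8000 + -7.4953, 8.3138 + 7.4953) = (-2.6953, 15.8092)
link 2: phi[2] = 60 + 75 + 140 = 275 deg
  cos(275 deg) = 0.0872, sin(275 deg) = -0.9962
  joint[3] = (-2.6953, 15.8092) + 3.9 * (0.0872, -0.9962) = (-2.6953 + 0.3399, 15.8092 + -3.8852) = (-2.3554, 11.9240)
link 3: phi[3] = 60 + 75 + 140 + 0 = 275 deg
  cos(275 deg) = 0.0872, sin(275 deg) = -0.9962
  joint[4] = (-2.3554, 11.9240) + 11.4 * (0.0872, -0.9962) = (-2.3554 + 0.9936, 11.9240 + -11.3566) = (-1.3618, 0.5674)
End effector: (-1.3618, 0.5674)

Answer: -1.3618 0.5674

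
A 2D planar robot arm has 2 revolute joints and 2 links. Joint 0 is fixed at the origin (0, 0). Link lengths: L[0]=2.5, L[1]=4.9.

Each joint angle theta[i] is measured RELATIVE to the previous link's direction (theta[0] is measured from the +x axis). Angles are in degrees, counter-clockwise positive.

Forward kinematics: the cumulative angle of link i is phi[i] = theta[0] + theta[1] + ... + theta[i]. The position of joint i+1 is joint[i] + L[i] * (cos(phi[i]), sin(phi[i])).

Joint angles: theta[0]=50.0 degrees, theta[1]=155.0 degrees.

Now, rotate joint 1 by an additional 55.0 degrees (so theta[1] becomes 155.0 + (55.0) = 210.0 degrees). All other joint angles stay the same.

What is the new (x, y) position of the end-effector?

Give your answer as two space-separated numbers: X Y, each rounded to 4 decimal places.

joint[0] = (0.0000, 0.0000)  (base)
link 0: phi[0] = 50 = 50 deg
  cos(50 deg) = 0.6428, sin(50 deg) = 0.7660
  joint[1] = (0.0000, 0.0000) + 2.5 * (0.6428, 0.7660) = (0.0000 + 1.6070, 0.0000 + 1.9151) = (1.6070, 1.9151)
link 1: phi[1] = 50 + 210 = 260 deg
  cos(260 deg) = -0.1736, sin(260 deg) = -0.9848
  joint[2] = (1.6070, 1.9151) + 4.9 * (-0.1736, -0.9848) = (1.6070 + -0.8509, 1.9151 + -4.8256) = (0.7561, -2.9104)
End effector: (0.7561, -2.9104)

Answer: 0.7561 -2.9104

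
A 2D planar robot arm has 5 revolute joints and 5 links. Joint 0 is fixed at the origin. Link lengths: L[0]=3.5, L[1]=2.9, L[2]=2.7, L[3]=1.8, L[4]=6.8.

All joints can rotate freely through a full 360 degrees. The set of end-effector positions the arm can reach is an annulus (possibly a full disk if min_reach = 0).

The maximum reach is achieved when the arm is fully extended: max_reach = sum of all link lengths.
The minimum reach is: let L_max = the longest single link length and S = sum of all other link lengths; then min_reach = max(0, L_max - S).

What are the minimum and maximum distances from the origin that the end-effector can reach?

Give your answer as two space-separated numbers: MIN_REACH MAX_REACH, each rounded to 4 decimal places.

Link lengths: [3.5, 2.9, 2.7, 1.8, 6.8]
max_reach = 3.5 + 2.9 + 2.7 + 1.8 + 6.8 = 17.7
L_max = max([3.5, 2.9, 2.7, 1.8, 6.8]) = 6.8
S (sum of others) = 17.7 - 6.8 = 10.9
min_reach = max(0, 6.8 - 10.9) = max(0, -4.1) = 0

Answer: 0.0000 17.7000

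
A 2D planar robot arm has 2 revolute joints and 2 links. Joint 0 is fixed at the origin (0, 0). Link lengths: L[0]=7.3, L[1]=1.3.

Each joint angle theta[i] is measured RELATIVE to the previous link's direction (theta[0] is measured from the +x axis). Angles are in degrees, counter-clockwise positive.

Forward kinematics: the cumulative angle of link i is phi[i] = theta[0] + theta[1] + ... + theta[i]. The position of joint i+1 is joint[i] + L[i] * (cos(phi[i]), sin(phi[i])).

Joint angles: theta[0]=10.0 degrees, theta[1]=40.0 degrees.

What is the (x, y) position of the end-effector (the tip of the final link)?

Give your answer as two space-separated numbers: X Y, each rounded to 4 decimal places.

joint[0] = (0.0000, 0.0000)  (base)
link 0: phi[0] = 10 = 10 deg
  cos(10 deg) = 0.9848, sin(10 deg) = 0.1736
  joint[1] = (0.0000, 0.0000) + 7.3 * (0.9848, 0.1736) = (0.0000 + 7.1891, 0.0000 + 1.2676) = (7.1891, 1.2676)
link 1: phi[1] = 10 + 40 = 50 deg
  cos(50 deg) = 0.6428, sin(50 deg) = 0.7660
  joint[2] = (7.1891, 1.2676) + 1.3 * (0.6428, 0.7660) = (7.1891 + 0.8356, 1.2676 + 0.9959) = (8.0247, 2.2635)
End effector: (8.0247, 2.2635)

Answer: 8.0247 2.2635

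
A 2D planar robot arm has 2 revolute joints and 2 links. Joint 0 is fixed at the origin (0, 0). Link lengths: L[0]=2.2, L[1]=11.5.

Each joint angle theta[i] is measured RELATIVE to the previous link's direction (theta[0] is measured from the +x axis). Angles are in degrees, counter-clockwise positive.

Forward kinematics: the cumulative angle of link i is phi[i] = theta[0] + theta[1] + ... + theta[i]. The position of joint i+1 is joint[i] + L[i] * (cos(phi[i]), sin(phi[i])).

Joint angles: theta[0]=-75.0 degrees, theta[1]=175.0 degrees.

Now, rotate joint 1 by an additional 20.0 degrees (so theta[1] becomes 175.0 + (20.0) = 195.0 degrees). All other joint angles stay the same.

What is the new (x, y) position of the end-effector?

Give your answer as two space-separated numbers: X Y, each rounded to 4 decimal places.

Answer: -5.1806 7.8343

Derivation:
joint[0] = (0.0000, 0.0000)  (base)
link 0: phi[0] = -75 = -75 deg
  cos(-75 deg) = 0.2588, sin(-75 deg) = -0.9659
  joint[1] = (0.0000, 0.0000) + 2.2 * (0.2588, -0.9659) = (0.0000 + 0.5694, 0.0000 + -2.1250) = (0.5694, -2.1250)
link 1: phi[1] = -75 + 195 = 120 deg
  cos(120 deg) = -0.5000, sin(120 deg) = 0.8660
  joint[2] = (0.5694, -2.1250) + 11.5 * (-0.5000, 0.8660) = (0.5694 + -5.7500, -2.1250 + 9.9593) = (-5.1806, 7.8343)
End effector: (-5.1806, 7.8343)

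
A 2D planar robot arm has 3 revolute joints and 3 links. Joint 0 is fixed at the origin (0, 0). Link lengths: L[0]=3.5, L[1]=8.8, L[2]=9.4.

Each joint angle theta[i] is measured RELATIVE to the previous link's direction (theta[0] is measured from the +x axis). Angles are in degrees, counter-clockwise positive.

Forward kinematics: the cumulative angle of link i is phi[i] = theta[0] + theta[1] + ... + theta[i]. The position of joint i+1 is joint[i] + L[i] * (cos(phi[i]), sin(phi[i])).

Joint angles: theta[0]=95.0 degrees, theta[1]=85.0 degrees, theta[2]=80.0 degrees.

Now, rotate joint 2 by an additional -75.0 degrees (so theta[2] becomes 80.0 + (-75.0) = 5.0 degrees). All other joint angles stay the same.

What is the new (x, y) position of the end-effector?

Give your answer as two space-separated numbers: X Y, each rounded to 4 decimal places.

joint[0] = (0.0000, 0.0000)  (base)
link 0: phi[0] = 95 = 95 deg
  cos(95 deg) = -0.0872, sin(95 deg) = 0.9962
  joint[1] = (0.0000, 0.0000) + 3.5 * (-0.0872, 0.9962) = (0.0000 + -0.3050, 0.0000 + 3.4867) = (-0.3050, 3.4867)
link 1: phi[1] = 95 + 85 = 180 deg
  cos(180 deg) = -1.0000, sin(180 deg) = 0.0000
  joint[2] = (-0.3050, 3.4867) + 8.8 * (-1.0000, 0.0000) = (-0.3050 + -8.8000, 3.4867 + 0.0000) = (-9.1050, 3.4867)
link 2: phi[2] = 95 + 85 + 5 = 185 deg
  cos(185 deg) = -0.9962, sin(185 deg) = -0.0872
  joint[3] = (-9.1050, 3.4867) + 9.4 * (-0.9962, -0.0872) = (-9.1050 + -9.3642, 3.4867 + -0.8193) = (-18.4693, 2.6674)
End effector: (-18.4693, 2.6674)

Answer: -18.4693 2.6674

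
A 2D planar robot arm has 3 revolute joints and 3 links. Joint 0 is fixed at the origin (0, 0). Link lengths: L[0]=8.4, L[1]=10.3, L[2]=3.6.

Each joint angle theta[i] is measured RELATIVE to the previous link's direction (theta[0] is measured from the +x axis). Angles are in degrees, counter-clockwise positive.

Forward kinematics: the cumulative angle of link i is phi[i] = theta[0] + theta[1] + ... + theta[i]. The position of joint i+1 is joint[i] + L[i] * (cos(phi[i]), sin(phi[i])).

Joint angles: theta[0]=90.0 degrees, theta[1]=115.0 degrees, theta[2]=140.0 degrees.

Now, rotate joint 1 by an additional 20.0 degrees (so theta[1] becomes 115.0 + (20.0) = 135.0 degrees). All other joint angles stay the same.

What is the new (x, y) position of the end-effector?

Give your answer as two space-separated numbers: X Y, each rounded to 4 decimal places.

Answer: -3.6969 1.4306

Derivation:
joint[0] = (0.0000, 0.0000)  (base)
link 0: phi[0] = 90 = 90 deg
  cos(90 deg) = 0.0000, sin(90 deg) = 1.0000
  joint[1] = (0.0000, 0.0000) + 8.4 * (0.0000, 1.0000) = (0.0000 + 0.0000, 0.0000 + 8.4000) = (0.0000, 8.4000)
link 1: phi[1] = 90 + 135 = 225 deg
  cos(225 deg) = -0.7071, sin(225 deg) = -0.7071
  joint[2] = (0.0000, 8.4000) + 10.3 * (-0.7071, -0.7071) = (0.0000 + -7.2832, 8.4000 + -7.2832) = (-7.2832, 1.1168)
link 2: phi[2] = 90 + 135 + 140 = 365 deg
  cos(365 deg) = 0.9962, sin(365 deg) = 0.0872
  joint[3] = (-7.2832, 1.1168) + 3.6 * (0.9962, 0.0872) = (-7.2832 + 3.5863, 1.1168 + 0.3138) = (-3.6969, 1.4306)
End effector: (-3.6969, 1.4306)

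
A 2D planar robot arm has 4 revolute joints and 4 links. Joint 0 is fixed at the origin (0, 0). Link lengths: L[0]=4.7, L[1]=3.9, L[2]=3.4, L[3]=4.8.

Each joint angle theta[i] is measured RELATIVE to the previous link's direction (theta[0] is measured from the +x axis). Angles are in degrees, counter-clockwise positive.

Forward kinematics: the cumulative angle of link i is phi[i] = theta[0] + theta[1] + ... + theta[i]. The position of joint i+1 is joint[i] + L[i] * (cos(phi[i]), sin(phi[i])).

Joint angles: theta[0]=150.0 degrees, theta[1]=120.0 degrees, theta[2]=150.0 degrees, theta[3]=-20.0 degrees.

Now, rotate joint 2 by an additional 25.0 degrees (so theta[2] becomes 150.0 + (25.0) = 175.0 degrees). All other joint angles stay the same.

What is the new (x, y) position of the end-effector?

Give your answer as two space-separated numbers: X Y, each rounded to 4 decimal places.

Answer: -1.7454 6.1873

Derivation:
joint[0] = (0.0000, 0.0000)  (base)
link 0: phi[0] = 150 = 150 deg
  cos(150 deg) = -0.8660, sin(150 deg) = 0.5000
  joint[1] = (0.0000, 0.0000) + 4.7 * (-0.8660, 0.5000) = (0.0000 + -4.0703, 0.0000 + 2.3500) = (-4.0703, 2.3500)
link 1: phi[1] = 150 + 120 = 270 deg
  cos(270 deg) = -0.0000, sin(270 deg) = -1.0000
  joint[2] = (-4.0703, 2.3500) + 3.9 * (-0.0000, -1.0000) = (-4.0703 + -0.0000, 2.3500 + -3.9000) = (-4.0703, -1.5500)
link 2: phi[2] = 150 + 120 + 175 = 445 deg
  cos(445 deg) = 0.0872, sin(445 deg) = 0.9962
  joint[3] = (-4.0703, -1.5500) + 3.4 * (0.0872, 0.9962) = (-4.0703 + 0.2963, -1.5500 + 3.3871) = (-3.7740, 1.8371)
link 3: phi[3] = 150 + 120 + 175 + -20 = 425 deg
  cos(425 deg) = 0.4226, sin(425 deg) = 0.9063
  joint[4] = (-3.7740, 1.8371) + 4.8 * (0.4226, 0.9063) = (-3.7740 + 2.0286, 1.8371 + 4.3503) = (-1.7454, 6.1873)
End effector: (-1.7454, 6.1873)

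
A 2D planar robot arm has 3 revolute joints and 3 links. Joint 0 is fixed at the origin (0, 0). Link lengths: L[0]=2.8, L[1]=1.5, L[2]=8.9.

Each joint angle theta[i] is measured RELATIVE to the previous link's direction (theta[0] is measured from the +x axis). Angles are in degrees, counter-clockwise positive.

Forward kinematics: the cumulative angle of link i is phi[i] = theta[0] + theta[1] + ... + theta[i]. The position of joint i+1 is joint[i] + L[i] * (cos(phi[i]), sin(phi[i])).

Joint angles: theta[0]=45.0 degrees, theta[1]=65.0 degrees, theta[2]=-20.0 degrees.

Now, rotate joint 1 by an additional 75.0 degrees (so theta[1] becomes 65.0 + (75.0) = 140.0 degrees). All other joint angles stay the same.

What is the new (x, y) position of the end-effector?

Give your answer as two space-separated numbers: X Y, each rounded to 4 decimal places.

joint[0] = (0.0000, 0.0000)  (base)
link 0: phi[0] = 45 = 45 deg
  cos(45 deg) = 0.7071, sin(45 deg) = 0.7071
  joint[1] = (0.0000, 0.0000) + 2.8 * (0.7071, 0.7071) = (0.0000 + 1.9799, 0.0000 + 1.9799) = (1.9799, 1.9799)
link 1: phi[1] = 45 + 140 = 185 deg
  cos(185 deg) = -0.9962, sin(185 deg) = -0.0872
  joint[2] = (1.9799, 1.9799) + 1.5 * (-0.9962, -0.0872) = (1.9799 + -1.4943, 1.9799 + -0.1307) = (0.4856, 1.8492)
link 2: phi[2] = 45 + 140 + -20 = 165 deg
  cos(165 deg) = -0.9659, sin(165 deg) = 0.2588
  joint[3] = (0.4856, 1.8492) + 8.9 * (-0.9659, 0.2588) = (0.4856 + -8.5967, 1.8492 + 2.3035) = (-8.1111, 4.1527)
End effector: (-8.1111, 4.1527)

Answer: -8.1111 4.1527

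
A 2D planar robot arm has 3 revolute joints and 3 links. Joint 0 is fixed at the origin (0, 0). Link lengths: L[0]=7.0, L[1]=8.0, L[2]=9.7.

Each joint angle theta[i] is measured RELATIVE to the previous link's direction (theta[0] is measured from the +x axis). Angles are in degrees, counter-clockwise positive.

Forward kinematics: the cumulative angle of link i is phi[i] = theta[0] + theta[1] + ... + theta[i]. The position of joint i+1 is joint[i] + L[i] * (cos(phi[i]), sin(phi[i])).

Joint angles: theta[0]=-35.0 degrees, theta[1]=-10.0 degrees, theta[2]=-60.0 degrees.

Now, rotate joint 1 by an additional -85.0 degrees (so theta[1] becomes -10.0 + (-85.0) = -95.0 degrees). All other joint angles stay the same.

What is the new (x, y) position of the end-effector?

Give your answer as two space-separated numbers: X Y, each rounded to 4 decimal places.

joint[0] = (0.0000, 0.0000)  (base)
link 0: phi[0] = -35 = -35 deg
  cos(-35 deg) = 0.8192, sin(-35 deg) = -0.5736
  joint[1] = (0.0000, 0.0000) + 7 * (0.8192, -0.5736) = (0.0000 + 5.7341, 0.0000 + -4.0150) = (5.7341, -4.0150)
link 1: phi[1] = -35 + -95 = -130 deg
  cos(-130 deg) = -0.6428, sin(-130 deg) = -0.7660
  joint[2] = (5.7341, -4.0150) + 8 * (-0.6428, -0.7660) = (5.7341 + -5.1423, -4.0150 + -6.1284) = (0.5918, -10.1434)
link 2: phi[2] = -35 + -95 + -60 = -190 deg
  cos(-190 deg) = -0.9848, sin(-190 deg) = 0.1736
  joint[3] = (0.5918, -10.1434) + 9.7 * (-0.9848, 0.1736) = (0.5918 + -9.5526, -10.1434 + 1.6844) = (-8.9609, -8.4590)
End effector: (-8.9609, -8.4590)

Answer: -8.9609 -8.4590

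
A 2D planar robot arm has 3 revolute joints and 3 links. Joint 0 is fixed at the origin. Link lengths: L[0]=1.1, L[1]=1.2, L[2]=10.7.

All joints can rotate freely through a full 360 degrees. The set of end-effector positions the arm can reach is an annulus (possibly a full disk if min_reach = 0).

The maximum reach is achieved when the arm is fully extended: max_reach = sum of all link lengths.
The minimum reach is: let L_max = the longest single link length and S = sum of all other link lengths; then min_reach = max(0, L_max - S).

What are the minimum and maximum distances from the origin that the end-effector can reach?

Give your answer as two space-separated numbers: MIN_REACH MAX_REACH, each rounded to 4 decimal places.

Answer: 8.4000 13.0000

Derivation:
Link lengths: [1.1, 1.2, 10.7]
max_reach = 1.1 + 1.2 + 10.7 = 13
L_max = max([1.1, 1.2, 10.7]) = 10.7
S (sum of others) = 13 - 10.7 = 2.3
min_reach = max(0, 10.7 - 2.3) = max(0, 8.4) = 8.4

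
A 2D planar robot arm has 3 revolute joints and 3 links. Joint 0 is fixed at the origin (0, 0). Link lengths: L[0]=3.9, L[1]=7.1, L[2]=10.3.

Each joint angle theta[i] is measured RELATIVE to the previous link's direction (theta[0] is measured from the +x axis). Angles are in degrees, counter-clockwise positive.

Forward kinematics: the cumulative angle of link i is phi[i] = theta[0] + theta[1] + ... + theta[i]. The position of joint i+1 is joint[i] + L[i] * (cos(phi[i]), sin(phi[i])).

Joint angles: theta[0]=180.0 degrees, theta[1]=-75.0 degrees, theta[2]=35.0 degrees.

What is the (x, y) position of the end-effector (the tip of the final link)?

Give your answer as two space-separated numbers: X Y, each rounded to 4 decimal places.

joint[0] = (0.0000, 0.0000)  (base)
link 0: phi[0] = 180 = 180 deg
  cos(180 deg) = -1.0000, sin(180 deg) = 0.0000
  joint[1] = (0.0000, 0.0000) + 3.9 * (-1.0000, 0.0000) = (0.0000 + -3.9000, 0.0000 + 0.0000) = (-3.9000, 0.0000)
link 1: phi[1] = 180 + -75 = 105 deg
  cos(105 deg) = -0.2588, sin(105 deg) = 0.9659
  joint[2] = (-3.9000, 0.0000) + 7.1 * (-0.2588, 0.9659) = (-3.9000 + -1.8376, 0.0000 + 6.8581) = (-5.7376, 6.8581)
link 2: phi[2] = 180 + -75 + 35 = 140 deg
  cos(140 deg) = -0.7660, sin(140 deg) = 0.6428
  joint[3] = (-5.7376, 6.8581) + 10.3 * (-0.7660, 0.6428) = (-5.7376 + -7.8903, 6.8581 + 6.6207) = (-13.6279, 13.4788)
End effector: (-13.6279, 13.4788)

Answer: -13.6279 13.4788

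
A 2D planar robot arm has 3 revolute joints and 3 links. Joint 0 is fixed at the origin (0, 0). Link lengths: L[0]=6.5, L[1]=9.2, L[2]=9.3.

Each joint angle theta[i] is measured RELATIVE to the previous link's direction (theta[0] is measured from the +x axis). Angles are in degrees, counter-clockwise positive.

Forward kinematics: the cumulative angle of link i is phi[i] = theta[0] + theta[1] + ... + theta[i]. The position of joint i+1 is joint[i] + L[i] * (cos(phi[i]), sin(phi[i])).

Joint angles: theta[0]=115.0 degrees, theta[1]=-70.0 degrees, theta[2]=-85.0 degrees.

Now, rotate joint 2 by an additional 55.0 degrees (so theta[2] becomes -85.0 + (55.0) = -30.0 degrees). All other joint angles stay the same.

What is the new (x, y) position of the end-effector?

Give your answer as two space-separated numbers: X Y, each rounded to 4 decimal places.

joint[0] = (0.0000, 0.0000)  (base)
link 0: phi[0] = 115 = 115 deg
  cos(115 deg) = -0.4226, sin(115 deg) = 0.9063
  joint[1] = (0.0000, 0.0000) + 6.5 * (-0.4226, 0.9063) = (0.0000 + -2.7470, 0.0000 + 5.8910) = (-2.7470, 5.8910)
link 1: phi[1] = 115 + -70 = 45 deg
  cos(45 deg) = 0.7071, sin(45 deg) = 0.7071
  joint[2] = (-2.7470, 5.8910) + 9.2 * (0.7071, 0.7071) = (-2.7470 + 6.5054, 5.8910 + 6.5054) = (3.7584, 12.3964)
link 2: phi[2] = 115 + -70 + -30 = 15 deg
  cos(15 deg) = 0.9659, sin(15 deg) = 0.2588
  joint[3] = (3.7584, 12.3964) + 9.3 * (0.9659, 0.2588) = (3.7584 + 8.9831, 12.3964 + 2.4070) = (12.7415, 14.8034)
End effector: (12.7415, 14.8034)

Answer: 12.7415 14.8034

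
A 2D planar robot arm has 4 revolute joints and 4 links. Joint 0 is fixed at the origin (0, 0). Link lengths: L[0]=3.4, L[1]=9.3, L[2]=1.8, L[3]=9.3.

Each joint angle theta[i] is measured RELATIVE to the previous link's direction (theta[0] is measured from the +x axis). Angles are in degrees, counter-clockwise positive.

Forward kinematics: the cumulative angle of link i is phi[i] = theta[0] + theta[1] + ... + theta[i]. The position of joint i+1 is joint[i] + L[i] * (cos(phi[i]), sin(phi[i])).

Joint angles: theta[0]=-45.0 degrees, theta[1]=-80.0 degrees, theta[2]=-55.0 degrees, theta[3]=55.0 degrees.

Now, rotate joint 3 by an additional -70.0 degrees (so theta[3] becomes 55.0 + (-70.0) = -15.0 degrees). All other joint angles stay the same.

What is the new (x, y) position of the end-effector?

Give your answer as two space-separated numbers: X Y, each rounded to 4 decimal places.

Answer: -13.7132 -7.6153

Derivation:
joint[0] = (0.0000, 0.0000)  (base)
link 0: phi[0] = -45 = -45 deg
  cos(-45 deg) = 0.7071, sin(-45 deg) = -0.7071
  joint[1] = (0.0000, 0.0000) + 3.4 * (0.7071, -0.7071) = (0.0000 + 2.4042, 0.0000 + -2.4042) = (2.4042, -2.4042)
link 1: phi[1] = -45 + -80 = -125 deg
  cos(-125 deg) = -0.5736, sin(-125 deg) = -0.8192
  joint[2] = (2.4042, -2.4042) + 9.3 * (-0.5736, -0.8192) = (2.4042 + -5.3343, -2.4042 + -7.6181) = (-2.9301, -10.0223)
link 2: phi[2] = -45 + -80 + -55 = -180 deg
  cos(-180 deg) = -1.0000, sin(-180 deg) = -0.0000
  joint[3] = (-2.9301, -10.0223) + 1.8 * (-1.0000, -0.0000) = (-2.9301 + -1.8000, -10.0223 + -0.0000) = (-4.7301, -10.0223)
link 3: phi[3] = -45 + -80 + -55 + -15 = -195 deg
  cos(-195 deg) = -0.9659, sin(-195 deg) = 0.2588
  joint[4] = (-4.7301, -10.0223) + 9.3 * (-0.9659, 0.2588) = (-4.7301 + -8.9831, -10.0223 + 2.4070) = (-13.7132, -7.6153)
End effector: (-13.7132, -7.6153)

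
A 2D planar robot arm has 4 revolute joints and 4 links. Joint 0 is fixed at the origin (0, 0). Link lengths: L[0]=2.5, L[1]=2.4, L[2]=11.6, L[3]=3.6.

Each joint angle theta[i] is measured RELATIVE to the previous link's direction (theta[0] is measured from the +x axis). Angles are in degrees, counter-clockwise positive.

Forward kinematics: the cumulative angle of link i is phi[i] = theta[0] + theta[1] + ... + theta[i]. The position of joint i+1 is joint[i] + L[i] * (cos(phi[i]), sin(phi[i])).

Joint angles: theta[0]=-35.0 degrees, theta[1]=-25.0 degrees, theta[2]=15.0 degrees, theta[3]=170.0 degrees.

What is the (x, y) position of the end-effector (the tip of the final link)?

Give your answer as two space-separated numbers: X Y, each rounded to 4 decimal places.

Answer: 9.3854 -8.7659

Derivation:
joint[0] = (0.0000, 0.0000)  (base)
link 0: phi[0] = -35 = -35 deg
  cos(-35 deg) = 0.8192, sin(-35 deg) = -0.5736
  joint[1] = (0.0000, 0.0000) + 2.5 * (0.8192, -0.5736) = (0.0000 + 2.0479, 0.0000 + -1.4339) = (2.0479, -1.4339)
link 1: phi[1] = -35 + -25 = -60 deg
  cos(-60 deg) = 0.5000, sin(-60 deg) = -0.8660
  joint[2] = (2.0479, -1.4339) + 2.4 * (0.5000, -0.8660) = (2.0479 + 1.2000, -1.4339 + -2.0785) = (3.2479, -3.5124)
link 2: phi[2] = -35 + -25 + 15 = -45 deg
  cos(-45 deg) = 0.7071, sin(-45 deg) = -0.7071
  joint[3] = (3.2479, -3.5124) + 11.6 * (0.7071, -0.7071) = (3.2479 + 8.2024, -3.5124 + -8.2024) = (11.4503, -11.7148)
link 3: phi[3] = -35 + -25 + 15 + 170 = 125 deg
  cos(125 deg) = -0.5736, sin(125 deg) = 0.8192
  joint[4] = (11.4503, -11.7148) + 3.6 * (-0.5736, 0.8192) = (11.4503 + -2.0649, -11.7148 + 2.9489) = (9.3854, -8.7659)
End effector: (9.3854, -8.7659)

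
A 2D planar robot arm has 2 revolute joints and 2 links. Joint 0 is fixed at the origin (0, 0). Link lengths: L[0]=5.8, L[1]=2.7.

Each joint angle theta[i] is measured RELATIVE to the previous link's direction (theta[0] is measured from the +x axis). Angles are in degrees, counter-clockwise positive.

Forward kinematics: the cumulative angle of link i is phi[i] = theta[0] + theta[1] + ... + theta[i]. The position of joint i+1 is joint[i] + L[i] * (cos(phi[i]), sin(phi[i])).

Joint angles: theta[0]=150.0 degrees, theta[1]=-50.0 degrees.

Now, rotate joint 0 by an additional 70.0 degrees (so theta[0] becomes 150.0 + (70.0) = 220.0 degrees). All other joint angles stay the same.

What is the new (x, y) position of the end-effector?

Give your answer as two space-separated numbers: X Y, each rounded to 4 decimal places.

Answer: -7.1020 -3.2593

Derivation:
joint[0] = (0.0000, 0.0000)  (base)
link 0: phi[0] = 220 = 220 deg
  cos(220 deg) = -0.7660, sin(220 deg) = -0.6428
  joint[1] = (0.0000, 0.0000) + 5.8 * (-0.7660, -0.6428) = (0.0000 + -4.4431, 0.0000 + -3.7282) = (-4.4431, -3.7282)
link 1: phi[1] = 220 + -50 = 170 deg
  cos(170 deg) = -0.9848, sin(170 deg) = 0.1736
  joint[2] = (-4.4431, -3.7282) + 2.7 * (-0.9848, 0.1736) = (-4.4431 + -2.6590, -3.7282 + 0.4689) = (-7.1020, -3.2593)
End effector: (-7.1020, -3.2593)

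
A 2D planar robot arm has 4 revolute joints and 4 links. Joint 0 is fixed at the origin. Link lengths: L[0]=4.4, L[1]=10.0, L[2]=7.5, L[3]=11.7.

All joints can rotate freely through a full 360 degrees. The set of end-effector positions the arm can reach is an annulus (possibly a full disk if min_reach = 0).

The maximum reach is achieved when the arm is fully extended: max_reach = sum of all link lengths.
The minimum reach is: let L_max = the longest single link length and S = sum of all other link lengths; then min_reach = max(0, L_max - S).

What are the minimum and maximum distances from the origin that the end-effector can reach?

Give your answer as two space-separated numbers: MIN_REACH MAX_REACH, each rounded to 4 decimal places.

Answer: 0.0000 33.6000

Derivation:
Link lengths: [4.4, 10.0, 7.5, 11.7]
max_reach = 4.4 + 10 + 7.5 + 11.7 = 33.6
L_max = max([4.4, 10.0, 7.5, 11.7]) = 11.7
S (sum of others) = 33.6 - 11.7 = 21.9
min_reach = max(0, 11.7 - 21.9) = max(0, -10.2) = 0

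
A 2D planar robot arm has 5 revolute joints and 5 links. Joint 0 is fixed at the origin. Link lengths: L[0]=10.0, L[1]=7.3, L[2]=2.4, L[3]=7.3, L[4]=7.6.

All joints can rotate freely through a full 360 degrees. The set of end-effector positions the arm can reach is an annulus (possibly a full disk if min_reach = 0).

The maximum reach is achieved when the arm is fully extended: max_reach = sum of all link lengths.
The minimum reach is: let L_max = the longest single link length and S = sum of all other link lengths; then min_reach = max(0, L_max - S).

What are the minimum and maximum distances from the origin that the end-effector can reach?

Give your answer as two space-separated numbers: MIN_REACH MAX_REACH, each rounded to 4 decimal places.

Answer: 0.0000 34.6000

Derivation:
Link lengths: [10.0, 7.3, 2.4, 7.3, 7.6]
max_reach = 10 + 7.3 + 2.4 + 7.3 + 7.6 = 34.6
L_max = max([10.0, 7.3, 2.4, 7.3, 7.6]) = 10
S (sum of others) = 34.6 - 10 = 24.6
min_reach = max(0, 10 - 24.6) = max(0, -14.6) = 0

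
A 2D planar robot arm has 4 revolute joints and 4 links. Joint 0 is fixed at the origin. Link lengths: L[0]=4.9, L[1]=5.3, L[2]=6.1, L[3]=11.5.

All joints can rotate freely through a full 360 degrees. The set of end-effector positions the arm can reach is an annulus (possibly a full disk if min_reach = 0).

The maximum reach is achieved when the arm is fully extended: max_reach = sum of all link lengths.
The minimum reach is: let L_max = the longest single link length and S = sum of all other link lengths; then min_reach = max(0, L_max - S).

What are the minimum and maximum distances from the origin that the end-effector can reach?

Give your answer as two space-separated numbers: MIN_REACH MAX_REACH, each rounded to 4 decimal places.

Answer: 0.0000 27.8000

Derivation:
Link lengths: [4.9, 5.3, 6.1, 11.5]
max_reach = 4.9 + 5.3 + 6.1 + 11.5 = 27.8
L_max = max([4.9, 5.3, 6.1, 11.5]) = 11.5
S (sum of others) = 27.8 - 11.5 = 16.3
min_reach = max(0, 11.5 - 16.3) = max(0, -4.8) = 0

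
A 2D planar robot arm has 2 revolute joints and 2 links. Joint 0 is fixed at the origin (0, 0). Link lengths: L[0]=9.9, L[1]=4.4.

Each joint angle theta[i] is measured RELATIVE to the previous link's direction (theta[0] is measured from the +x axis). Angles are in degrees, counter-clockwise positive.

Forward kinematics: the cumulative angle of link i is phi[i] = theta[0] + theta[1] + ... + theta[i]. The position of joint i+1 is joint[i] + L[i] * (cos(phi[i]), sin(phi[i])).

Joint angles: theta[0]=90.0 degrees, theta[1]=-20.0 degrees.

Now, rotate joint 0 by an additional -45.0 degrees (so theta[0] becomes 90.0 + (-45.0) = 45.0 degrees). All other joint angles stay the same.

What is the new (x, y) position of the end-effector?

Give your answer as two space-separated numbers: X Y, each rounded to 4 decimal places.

Answer: 10.9881 8.8599

Derivation:
joint[0] = (0.0000, 0.0000)  (base)
link 0: phi[0] = 45 = 45 deg
  cos(45 deg) = 0.7071, sin(45 deg) = 0.7071
  joint[1] = (0.0000, 0.0000) + 9.9 * (0.7071, 0.7071) = (0.0000 + 7.0004, 0.0000 + 7.0004) = (7.0004, 7.0004)
link 1: phi[1] = 45 + -20 = 25 deg
  cos(25 deg) = 0.9063, sin(25 deg) = 0.4226
  joint[2] = (7.0004, 7.0004) + 4.4 * (0.9063, 0.4226) = (7.0004 + 3.9878, 7.0004 + 1.8595) = (10.9881, 8.8599)
End effector: (10.9881, 8.8599)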